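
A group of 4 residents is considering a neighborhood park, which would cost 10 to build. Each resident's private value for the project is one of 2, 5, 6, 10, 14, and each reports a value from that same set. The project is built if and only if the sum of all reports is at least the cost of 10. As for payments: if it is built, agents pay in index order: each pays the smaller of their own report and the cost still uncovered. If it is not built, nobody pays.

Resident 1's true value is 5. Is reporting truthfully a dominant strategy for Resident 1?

Consider the case where Resident 2 reports 2, Resident 3 reports 2 and Resident 4 reports 5.
Truthful report 5: project built, pays 5, utility 5 - 5 = 0.
Report 2 instead: project built, pays 2, utility 5 - 2 = 3.
Since 3 > 0, reporting 2 is strictly better here, so truthful reporting is not dominant.

No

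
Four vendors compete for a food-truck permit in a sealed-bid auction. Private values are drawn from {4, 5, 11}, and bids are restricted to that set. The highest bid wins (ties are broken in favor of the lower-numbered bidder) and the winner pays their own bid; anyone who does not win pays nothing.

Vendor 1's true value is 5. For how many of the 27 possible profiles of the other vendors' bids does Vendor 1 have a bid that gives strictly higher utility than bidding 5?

Others bid (4, 4, 4): truth gives 0; bid 4 gives 1 > 0. Violating.
Others bid (4, 4, 5): truth gives 0; no alternative beats it.
Others bid (4, 4, 11): truth gives 0; no alternative beats it.
(Checking all 27 profiles: 1 has a profitable deviation, 26 do not.)

1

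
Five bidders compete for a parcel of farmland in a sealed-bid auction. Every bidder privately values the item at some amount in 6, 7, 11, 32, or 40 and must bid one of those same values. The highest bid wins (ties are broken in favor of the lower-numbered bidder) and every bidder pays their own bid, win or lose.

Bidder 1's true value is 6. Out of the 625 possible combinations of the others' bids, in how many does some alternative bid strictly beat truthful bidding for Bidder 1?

Others bid (6, 6, 6, 7): truth gives -6; bid 7 gives -1 > -6. Violating.
Others bid (6, 6, 6, 11): truth gives -6; bid 11 gives -5 > -6. Violating.
Others bid (6, 6, 7, 6): truth gives -6; bid 7 gives -1 > -6. Violating.
Others bid (6, 6, 7, 7): truth gives -6; bid 7 gives -1 > -6. Violating.
Others bid (6, 6, 6, 6): truth gives 0; no alternative beats it.
Others bid (6, 6, 6, 32): truth gives -6; no alternative beats it.
(Checking all 625 profiles: 80 have a profitable deviation, 545 do not.)

80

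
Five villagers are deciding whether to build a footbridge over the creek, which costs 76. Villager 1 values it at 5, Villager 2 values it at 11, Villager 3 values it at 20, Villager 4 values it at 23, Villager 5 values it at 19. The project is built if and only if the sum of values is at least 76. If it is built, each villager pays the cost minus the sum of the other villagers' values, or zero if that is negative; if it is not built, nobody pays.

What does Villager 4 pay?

21

Total value 78 ≥ cost 76, so the project is built.
The other villagers' values sum to 55.
Cost minus that sum is 76 - 55 = 21.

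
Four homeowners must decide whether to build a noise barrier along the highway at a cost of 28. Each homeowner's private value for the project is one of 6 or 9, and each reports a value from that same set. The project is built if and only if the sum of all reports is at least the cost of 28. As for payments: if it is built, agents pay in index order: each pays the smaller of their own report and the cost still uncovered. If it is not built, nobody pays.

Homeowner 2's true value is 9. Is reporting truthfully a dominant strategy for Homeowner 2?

Consider the case where Homeowner 1 reports 6, Homeowner 3 reports 9 and Homeowner 4 reports 9.
Truthful report 9: project built, pays 9, utility 9 - 9 = 0.
Report 6 instead: project built, pays 6, utility 9 - 6 = 3.
Since 3 > 0, reporting 6 is strictly better here, so truthful reporting is not dominant.

No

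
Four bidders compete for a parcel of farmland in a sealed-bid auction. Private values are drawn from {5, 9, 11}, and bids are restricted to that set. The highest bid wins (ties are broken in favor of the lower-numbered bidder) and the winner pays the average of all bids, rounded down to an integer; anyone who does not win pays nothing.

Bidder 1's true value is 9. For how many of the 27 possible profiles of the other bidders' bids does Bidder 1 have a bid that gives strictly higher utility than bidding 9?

Others bid (5, 5, 5): truth gives 3; bid 5 gives 4 > 3. Violating.
Others bid (5, 5, 11): truth gives 0; bid 11 gives 1 > 0. Violating.
Others bid (5, 11, 5): truth gives 0; bid 11 gives 1 > 0. Violating.
Others bid (11, 5, 5): truth gives 0; bid 11 gives 1 > 0. Violating.
Others bid (5, 5, 9): truth gives 2; no alternative beats it.
Others bid (5, 9, 5): truth gives 2; no alternative beats it.
(Checking all 27 profiles: 4 have a profitable deviation, 23 do not.)

4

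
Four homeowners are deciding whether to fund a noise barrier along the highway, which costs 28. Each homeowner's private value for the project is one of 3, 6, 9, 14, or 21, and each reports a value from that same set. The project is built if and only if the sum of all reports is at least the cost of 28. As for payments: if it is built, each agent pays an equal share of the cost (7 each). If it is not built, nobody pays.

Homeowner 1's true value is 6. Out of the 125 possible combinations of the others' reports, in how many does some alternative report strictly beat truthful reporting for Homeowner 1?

Others report (3, 6, 14): truth gives -1; report 3 gives 0 > -1. Violating.
Others report (3, 14, 6): truth gives -1; report 3 gives 0 > -1. Violating.
Others report (6, 3, 14): truth gives -1; report 3 gives 0 > -1. Violating.
Others report (6, 9, 9): truth gives -1; report 3 gives 0 > -1. Violating.
Others report (3, 3, 3): truth gives 0; no alternative beats it.
Others report (3, 3, 6): truth gives 0; no alternative beats it.
(Checking all 125 profiles: 9 have a profitable deviation, 116 do not.)

9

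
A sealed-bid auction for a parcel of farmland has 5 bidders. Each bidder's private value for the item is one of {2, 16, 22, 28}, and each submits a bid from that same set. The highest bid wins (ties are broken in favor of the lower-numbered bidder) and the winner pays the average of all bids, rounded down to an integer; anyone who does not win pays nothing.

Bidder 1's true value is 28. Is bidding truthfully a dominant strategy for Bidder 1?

Consider the case where Bidder 2 bids 2, Bidder 3 bids 2, Bidder 4 bids 2 and Bidder 5 bids 2.
Truthful bid 28: wins, pays 7, utility 28 - 7 = 21.
Bid 2 instead: wins, pays 2, utility 28 - 2 = 26.
Since 26 > 21, bidding 2 is strictly better here, so truthful bidding is not dominant.

No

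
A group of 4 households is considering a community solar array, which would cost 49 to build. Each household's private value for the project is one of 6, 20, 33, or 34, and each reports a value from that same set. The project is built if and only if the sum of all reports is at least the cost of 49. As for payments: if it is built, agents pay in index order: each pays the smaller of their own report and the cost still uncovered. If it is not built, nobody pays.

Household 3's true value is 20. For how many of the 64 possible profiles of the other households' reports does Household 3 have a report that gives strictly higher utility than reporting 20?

Others report (6, 6, 33): truth gives 0; report 6 gives 14 > 0. Violating.
Others report (6, 6, 34): truth gives 0; report 6 gives 14 > 0. Violating.
Others report (6, 20, 20): truth gives 0; report 6 gives 14 > 0. Violating.
Others report (6, 20, 33): truth gives 0; report 6 gives 14 > 0. Violating.
Others report (6, 6, 6): truth gives 0; no alternative beats it.
Others report (6, 6, 20): truth gives 0; no alternative beats it.
(Checking all 64 profiles: 28 have a profitable deviation, 36 do not.)

28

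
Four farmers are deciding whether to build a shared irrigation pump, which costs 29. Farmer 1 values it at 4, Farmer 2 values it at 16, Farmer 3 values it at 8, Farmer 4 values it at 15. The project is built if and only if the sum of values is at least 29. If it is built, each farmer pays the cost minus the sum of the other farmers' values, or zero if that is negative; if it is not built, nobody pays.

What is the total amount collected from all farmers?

Total value 43 ≥ cost 29, so it is built.
Farmer 1: others sum to 39; max(0, 29 - 39) = 0.
Farmer 2: others sum to 27; max(0, 29 - 27) = 2.
Farmer 3: others sum to 35; max(0, 29 - 35) = 0.
Farmer 4: others sum to 28; max(0, 29 - 28) = 1.
Total collected = 0 + 2 + 0 + 1 = 3.

3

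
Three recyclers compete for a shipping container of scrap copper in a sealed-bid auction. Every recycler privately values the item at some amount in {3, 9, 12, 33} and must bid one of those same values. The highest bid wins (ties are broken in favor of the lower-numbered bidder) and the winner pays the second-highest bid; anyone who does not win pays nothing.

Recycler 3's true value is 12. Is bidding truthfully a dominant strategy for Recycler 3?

Yes

Check each profile of the others' bids and compare truth against every alternative bid.
Others bid (3, 3): truth gives 9, best alternative gives 9.
Others bid (3, 9): truth gives 3, best alternative gives 3.
Others bid (9, 3): truth gives 3, best alternative gives 3.
Others bid (9, 9): truth gives 3, best alternative gives 3.
Others bid (3, 12): truth gives 0, best alternative gives 0.
Others bid (3, 33): truth gives 0, best alternative gives 0.
(Remaining 10 profiles checked similarly; truth is weakly best in each.)
In every case the truthful bid is at least as good as any alternative, so it is a dominant strategy.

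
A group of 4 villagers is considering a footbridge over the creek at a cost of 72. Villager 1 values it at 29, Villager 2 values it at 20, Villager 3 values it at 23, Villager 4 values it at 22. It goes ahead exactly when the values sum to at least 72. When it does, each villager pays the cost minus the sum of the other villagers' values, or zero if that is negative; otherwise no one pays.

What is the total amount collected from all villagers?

8

Total value 94 ≥ cost 72, so it is built.
Villager 1: others sum to 65; max(0, 72 - 65) = 7.
Villager 2: others sum to 74; max(0, 72 - 74) = 0.
Villager 3: others sum to 71; max(0, 72 - 71) = 1.
Villager 4: others sum to 72; max(0, 72 - 72) = 0.
Total collected = 7 + 0 + 1 + 0 = 8.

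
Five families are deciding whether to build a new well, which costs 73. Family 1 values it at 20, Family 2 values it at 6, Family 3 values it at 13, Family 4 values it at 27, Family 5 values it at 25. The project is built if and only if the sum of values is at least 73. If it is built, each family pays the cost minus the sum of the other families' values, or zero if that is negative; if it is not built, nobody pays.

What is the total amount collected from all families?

18

Total value 91 ≥ cost 73, so it is built.
Family 1: others sum to 71; max(0, 73 - 71) = 2.
Family 2: others sum to 85; max(0, 73 - 85) = 0.
Family 3: others sum to 78; max(0, 73 - 78) = 0.
Family 4: others sum to 64; max(0, 73 - 64) = 9.
Family 5: others sum to 66; max(0, 73 - 66) = 7.
Total collected = 2 + 0 + 0 + 9 + 7 = 18.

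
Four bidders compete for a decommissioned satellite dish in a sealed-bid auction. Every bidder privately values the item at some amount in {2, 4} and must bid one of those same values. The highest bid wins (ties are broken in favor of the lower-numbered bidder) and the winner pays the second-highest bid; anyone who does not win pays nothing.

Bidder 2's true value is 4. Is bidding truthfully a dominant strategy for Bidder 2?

Yes

Check each profile of the others' bids and compare truth against every alternative bid.
Others bid (2, 2, 2): truth gives 2, best alternative gives 0.
Others bid (2, 2, 4): truth gives 0, best alternative gives 0.
Others bid (2, 4, 2): truth gives 0, best alternative gives 0.
Others bid (2, 4, 4): truth gives 0, best alternative gives 0.
Others bid (4, 2, 2): truth gives 0, best alternative gives 0.
Others bid (4, 2, 4): truth gives 0, best alternative gives 0.
(Remaining 2 profiles checked similarly; truth is weakly best in each.)
In every case the truthful bid is at least as good as any alternative, so it is a dominant strategy.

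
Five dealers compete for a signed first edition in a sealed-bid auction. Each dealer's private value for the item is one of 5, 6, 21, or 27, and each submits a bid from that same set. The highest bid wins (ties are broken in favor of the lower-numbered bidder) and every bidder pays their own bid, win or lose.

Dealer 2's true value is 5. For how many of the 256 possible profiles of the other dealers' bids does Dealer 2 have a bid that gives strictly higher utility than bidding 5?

Others bid (5, 5, 5, 5): truth gives -5; bid 6 gives -1 > -5. Violating.
Others bid (5, 5, 5, 6): truth gives -5; bid 6 gives -1 > -5. Violating.
Others bid (5, 5, 6, 5): truth gives -5; bid 6 gives -1 > -5. Violating.
Others bid (5, 5, 6, 6): truth gives -5; bid 6 gives -1 > -5. Violating.
Others bid (5, 5, 5, 21): truth gives -5; no alternative beats it.
Others bid (5, 5, 5, 27): truth gives -5; no alternative beats it.
(Checking all 256 profiles: 8 have a profitable deviation, 248 do not.)

8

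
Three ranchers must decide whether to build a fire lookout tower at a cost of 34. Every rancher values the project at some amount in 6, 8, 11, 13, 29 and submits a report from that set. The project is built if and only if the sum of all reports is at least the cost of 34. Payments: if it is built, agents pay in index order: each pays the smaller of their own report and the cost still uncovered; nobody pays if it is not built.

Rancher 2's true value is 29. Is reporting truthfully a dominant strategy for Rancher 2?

Consider the case where Rancher 1 reports 6 and Rancher 3 reports 29.
Truthful report 29: project built, pays 28, utility 29 - 28 = 1.
Report 6 instead: project built, pays 6, utility 29 - 6 = 23.
Since 23 > 1, reporting 6 is strictly better here, so truthful reporting is not dominant.

No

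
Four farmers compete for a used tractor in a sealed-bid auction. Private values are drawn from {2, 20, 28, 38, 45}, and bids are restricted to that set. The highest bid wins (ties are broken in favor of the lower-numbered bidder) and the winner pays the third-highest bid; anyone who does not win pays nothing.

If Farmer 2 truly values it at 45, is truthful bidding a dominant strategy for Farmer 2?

Check each profile of the others' bids and compare truth against every alternative bid.
Others bid (2, 2, 45): truth gives 43, best alternative gives 0.
Others bid (2, 45, 2): truth gives 43, best alternative gives 0.
Others bid (38, 2, 2): truth gives 43, best alternative gives 0.
Others bid (2, 20, 45): truth gives 25, best alternative gives 0.
Others bid (2, 45, 20): truth gives 25, best alternative gives 0.
Others bid (20, 2, 45): truth gives 25, best alternative gives 0.
(Remaining 119 profiles checked similarly; truth is weakly best in each.)
In every case the truthful bid is at least as good as any alternative, so it is a dominant strategy.

Yes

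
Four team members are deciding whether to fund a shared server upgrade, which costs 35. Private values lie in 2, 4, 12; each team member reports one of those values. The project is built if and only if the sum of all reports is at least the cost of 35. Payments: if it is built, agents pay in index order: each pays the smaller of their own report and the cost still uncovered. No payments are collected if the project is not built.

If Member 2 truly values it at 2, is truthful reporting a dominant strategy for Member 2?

Yes

Check each profile of the others' reports and compare truth against every alternative report.
Others report (12, 12, 12): truth gives 0, best alternative gives -2.
Others report (2, 2, 2): truth gives 0, best alternative gives 0.
Others report (2, 2, 4): truth gives 0, best alternative gives 0.
Others report (2, 2, 12): truth gives 0, best alternative gives 0.
Others report (2, 4, 2): truth gives 0, best alternative gives 0.
Others report (2, 4, 4): truth gives 0, best alternative gives 0.
(Remaining 21 profiles checked similarly; truth is weakly best in each.)
In every case the truthful report is at least as good as any alternative, so it is a dominant strategy.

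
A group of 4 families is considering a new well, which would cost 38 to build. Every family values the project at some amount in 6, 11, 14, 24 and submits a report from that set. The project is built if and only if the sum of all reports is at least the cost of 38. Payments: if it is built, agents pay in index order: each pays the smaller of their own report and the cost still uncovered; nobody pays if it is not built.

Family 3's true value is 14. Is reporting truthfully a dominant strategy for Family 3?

No

Consider the case where Family 1 reports 6, Family 2 reports 6 and Family 4 reports 24.
Truthful report 14: project built, pays 14, utility 14 - 14 = 0.
Report 6 instead: project built, pays 6, utility 14 - 6 = 8.
Since 8 > 0, reporting 6 is strictly better here, so truthful reporting is not dominant.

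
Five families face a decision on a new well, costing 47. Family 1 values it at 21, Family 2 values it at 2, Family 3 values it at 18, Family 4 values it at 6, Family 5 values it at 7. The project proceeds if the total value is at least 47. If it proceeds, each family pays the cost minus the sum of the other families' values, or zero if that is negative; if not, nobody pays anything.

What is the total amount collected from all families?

25

Total value 54 ≥ cost 47, so it is built.
Family 1: others sum to 33; max(0, 47 - 33) = 14.
Family 2: others sum to 52; max(0, 47 - 52) = 0.
Family 3: others sum to 36; max(0, 47 - 36) = 11.
Family 4: others sum to 48; max(0, 47 - 48) = 0.
Family 5: others sum to 47; max(0, 47 - 47) = 0.
Total collected = 14 + 0 + 11 + 0 + 0 = 25.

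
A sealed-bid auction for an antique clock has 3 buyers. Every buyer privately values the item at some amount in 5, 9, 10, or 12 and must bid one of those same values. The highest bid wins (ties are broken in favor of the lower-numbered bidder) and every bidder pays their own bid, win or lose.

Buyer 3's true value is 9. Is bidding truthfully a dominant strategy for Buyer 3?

Consider the case where Buyer 1 bids 5 and Buyer 2 bids 9.
Truthful bid 9: loses but pays 9, utility -9.
Bid 5 instead: loses but pays 5, utility -5.
Since -5 > -9, bidding 5 is strictly better here, so truthful bidding is not dominant.

No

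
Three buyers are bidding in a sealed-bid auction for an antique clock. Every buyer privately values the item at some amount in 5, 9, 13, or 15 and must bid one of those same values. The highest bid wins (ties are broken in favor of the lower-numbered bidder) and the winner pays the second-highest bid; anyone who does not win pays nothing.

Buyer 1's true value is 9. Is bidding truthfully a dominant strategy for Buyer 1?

Check each profile of the others' bids and compare truth against every alternative bid.
Others bid (5, 5): truth gives 4, best alternative gives 4.
Others bid (5, 9): truth gives 0, best alternative gives 0.
Others bid (5, 13): truth gives 0, best alternative gives 0.
Others bid (5, 15): truth gives 0, best alternative gives 0.
Others bid (9, 5): truth gives 0, best alternative gives 0.
Others bid (9, 9): truth gives 0, best alternative gives 0.
(Remaining 10 profiles checked similarly; truth is weakly best in each.)
In every case the truthful bid is at least as good as any alternative, so it is a dominant strategy.

Yes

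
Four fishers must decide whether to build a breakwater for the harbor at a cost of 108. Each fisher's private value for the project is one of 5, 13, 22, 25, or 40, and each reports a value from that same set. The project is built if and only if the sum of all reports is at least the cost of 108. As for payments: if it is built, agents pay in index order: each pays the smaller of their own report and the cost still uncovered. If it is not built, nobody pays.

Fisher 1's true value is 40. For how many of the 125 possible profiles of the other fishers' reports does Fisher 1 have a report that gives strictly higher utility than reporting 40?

Others report (5, 40, 40): truth gives 0; report 25 gives 15 > 0. Violating.
Others report (13, 40, 40): truth gives 0; report 22 gives 18 > 0. Violating.
Others report (22, 22, 40): truth gives 0; report 25 gives 15 > 0. Violating.
Others report (22, 25, 40): truth gives 0; report 22 gives 18 > 0. Violating.
Others report (5, 5, 5): truth gives 0; no alternative beats it.
Others report (5, 5, 13): truth gives 0; no alternative beats it.
(Checking all 125 profiles: 25 have a profitable deviation, 100 do not.)

25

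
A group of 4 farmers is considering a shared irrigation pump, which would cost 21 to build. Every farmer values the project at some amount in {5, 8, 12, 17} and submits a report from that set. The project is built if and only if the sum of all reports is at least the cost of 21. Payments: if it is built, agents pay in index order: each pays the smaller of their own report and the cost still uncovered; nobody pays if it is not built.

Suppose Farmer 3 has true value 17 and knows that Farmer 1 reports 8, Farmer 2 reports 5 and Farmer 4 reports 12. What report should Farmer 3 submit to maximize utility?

5

Report 5: project built, pays 5, utility 17 - 5 = 12.
Report 8: project built, pays 8, utility 17 - 8 = 9.
Report 12: project built, pays 8, utility 17 - 8 = 9.
Report 17: project built, pays 8, utility 17 - 8 = 9.
The best choice is 5 with utility 12.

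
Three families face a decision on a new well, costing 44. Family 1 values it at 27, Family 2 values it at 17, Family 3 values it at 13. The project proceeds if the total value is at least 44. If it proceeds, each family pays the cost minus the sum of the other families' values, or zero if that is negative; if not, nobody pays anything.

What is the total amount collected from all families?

Total value 57 ≥ cost 44, so it is built.
Family 1: others sum to 30; max(0, 44 - 30) = 14.
Family 2: others sum to 40; max(0, 44 - 40) = 4.
Family 3: others sum to 44; max(0, 44 - 44) = 0.
Total collected = 14 + 4 + 0 = 18.

18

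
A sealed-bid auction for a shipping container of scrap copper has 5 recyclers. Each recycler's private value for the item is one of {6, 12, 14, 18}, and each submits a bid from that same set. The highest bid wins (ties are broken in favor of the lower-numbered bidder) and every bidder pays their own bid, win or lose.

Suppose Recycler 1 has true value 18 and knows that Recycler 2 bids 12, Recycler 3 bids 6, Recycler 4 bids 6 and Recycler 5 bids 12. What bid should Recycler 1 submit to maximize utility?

Bid 6: loses but pays 6, utility -6.
Bid 12: wins, pays 12, utility 18 - 12 = 6.
Bid 14: wins, pays 14, utility 18 - 14 = 4.
Bid 18: wins, pays 18, utility 18 - 18 = 0.
The best choice is 12 with utility 6.

12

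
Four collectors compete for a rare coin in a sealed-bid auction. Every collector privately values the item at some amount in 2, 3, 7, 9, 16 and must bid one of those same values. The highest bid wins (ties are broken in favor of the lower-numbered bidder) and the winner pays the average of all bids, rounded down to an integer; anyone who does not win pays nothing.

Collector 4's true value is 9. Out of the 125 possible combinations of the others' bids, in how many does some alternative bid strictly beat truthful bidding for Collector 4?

Others bid (2, 2, 2): truth gives 6; bid 3 gives 7 > 6. Violating.
Others bid (2, 2, 3): truth gives 5; bid 7 gives 6 > 5. Violating.
Others bid (2, 2, 9): truth gives 0; bid 16 gives 2 > 0. Violating.
Others bid (2, 3, 2): truth gives 5; bid 7 gives 6 > 5. Violating.
Others bid (2, 2, 7): truth gives 4; no alternative beats it.
Others bid (2, 2, 16): truth gives 0; no alternative beats it.
(Checking all 125 profiles: 31 have a profitable deviation, 94 do not.)

31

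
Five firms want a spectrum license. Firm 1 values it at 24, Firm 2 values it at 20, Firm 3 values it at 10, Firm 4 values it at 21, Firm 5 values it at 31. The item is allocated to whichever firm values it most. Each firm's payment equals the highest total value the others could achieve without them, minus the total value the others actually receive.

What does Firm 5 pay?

Firm 5 has the highest value and receives the item.
Without Firm 5, the item would go to the next-highest value, 24, so the others could achieve 24.
With Firm 5 present and winning, the others receive nothing, so their total is 0.
Payment = 24 - 0 = 24.

24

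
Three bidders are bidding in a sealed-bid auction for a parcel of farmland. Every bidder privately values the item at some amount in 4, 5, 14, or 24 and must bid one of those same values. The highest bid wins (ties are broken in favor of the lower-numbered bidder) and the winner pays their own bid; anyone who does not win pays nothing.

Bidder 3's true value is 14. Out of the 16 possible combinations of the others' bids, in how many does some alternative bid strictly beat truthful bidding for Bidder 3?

1

Others bid (4, 4): truth gives 0; bid 5 gives 9 > 0. Violating.
Others bid (4, 5): truth gives 0; no alternative beats it.
Others bid (4, 14): truth gives 0; no alternative beats it.
(Checking all 16 profiles: 1 has a profitable deviation, 15 do not.)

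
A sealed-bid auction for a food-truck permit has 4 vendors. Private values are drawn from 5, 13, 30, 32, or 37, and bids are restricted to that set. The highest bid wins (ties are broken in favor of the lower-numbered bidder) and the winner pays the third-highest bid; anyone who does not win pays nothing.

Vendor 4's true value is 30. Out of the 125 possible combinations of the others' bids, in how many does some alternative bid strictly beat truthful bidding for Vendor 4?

Others bid (5, 5, 30): truth gives 0; bid 32 gives 25 > 0. Violating.
Others bid (5, 5, 32): truth gives 0; bid 37 gives 25 > 0. Violating.
Others bid (5, 13, 30): truth gives 0; bid 32 gives 17 > 0. Violating.
Others bid (5, 13, 32): truth gives 0; bid 37 gives 17 > 0. Violating.
Others bid (5, 5, 5): truth gives 25; no alternative beats it.
Others bid (5, 5, 13): truth gives 25; no alternative beats it.
(Checking all 125 profiles: 24 have a profitable deviation, 101 do not.)

24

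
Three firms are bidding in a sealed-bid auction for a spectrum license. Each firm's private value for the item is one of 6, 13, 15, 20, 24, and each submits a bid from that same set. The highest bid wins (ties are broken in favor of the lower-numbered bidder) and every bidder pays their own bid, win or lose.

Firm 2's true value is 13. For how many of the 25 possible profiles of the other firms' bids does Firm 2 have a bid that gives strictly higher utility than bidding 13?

23

Others bid (6, 15): truth gives -13; bid 15 gives -2 > -13. Violating.
Others bid (6, 20): truth gives -13; bid 6 gives -6 > -13. Violating.
Others bid (6, 24): truth gives -13; bid 6 gives -6 > -13. Violating.
Others bid (13, 6): truth gives -13; bid 15 gives -2 > -13. Violating.
Others bid (6, 6): truth gives 0; no alternative beats it.
Others bid (6, 13): truth gives 0; no alternative beats it.
(Checking all 25 profiles: 23 have a profitable deviation, 2 do not.)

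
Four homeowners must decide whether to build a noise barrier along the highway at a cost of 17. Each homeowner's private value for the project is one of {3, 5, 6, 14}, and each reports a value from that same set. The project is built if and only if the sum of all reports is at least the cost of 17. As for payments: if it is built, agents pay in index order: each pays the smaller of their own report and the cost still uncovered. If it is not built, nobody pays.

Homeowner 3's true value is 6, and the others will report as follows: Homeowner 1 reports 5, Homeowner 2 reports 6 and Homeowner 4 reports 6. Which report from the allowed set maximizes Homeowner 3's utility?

Report 3: project built, pays 3, utility 6 - 3 = 3.
Report 5: project built, pays 5, utility 6 - 5 = 1.
Report 6: project built, pays 6, utility 6 - 6 = 0.
Report 14: project built, pays 6, utility 6 - 6 = 0.
The best choice is 3 with utility 3.

3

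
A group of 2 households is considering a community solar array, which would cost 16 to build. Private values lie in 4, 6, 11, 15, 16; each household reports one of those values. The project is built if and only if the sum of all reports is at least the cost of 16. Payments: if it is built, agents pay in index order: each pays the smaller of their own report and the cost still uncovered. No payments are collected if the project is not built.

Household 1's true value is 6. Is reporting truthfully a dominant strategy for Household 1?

No

Consider the case where Household 2 reports 15.
Truthful report 6: project built, pays 6, utility 6 - 6 = 0.
Report 4 instead: project built, pays 4, utility 6 - 4 = 2.
Since 2 > 0, reporting 4 is strictly better here, so truthful reporting is not dominant.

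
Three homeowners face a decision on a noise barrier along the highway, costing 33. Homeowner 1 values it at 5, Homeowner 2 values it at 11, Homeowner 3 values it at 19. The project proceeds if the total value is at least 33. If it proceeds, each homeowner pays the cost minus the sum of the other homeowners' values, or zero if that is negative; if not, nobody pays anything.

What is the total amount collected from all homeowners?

Total value 35 ≥ cost 33, so it is built.
Homeowner 1: others sum to 30; max(0, 33 - 30) = 3.
Homeowner 2: others sum to 24; max(0, 33 - 24) = 9.
Homeowner 3: others sum to 16; max(0, 33 - 16) = 17.
Total collected = 3 + 9 + 17 = 29.

29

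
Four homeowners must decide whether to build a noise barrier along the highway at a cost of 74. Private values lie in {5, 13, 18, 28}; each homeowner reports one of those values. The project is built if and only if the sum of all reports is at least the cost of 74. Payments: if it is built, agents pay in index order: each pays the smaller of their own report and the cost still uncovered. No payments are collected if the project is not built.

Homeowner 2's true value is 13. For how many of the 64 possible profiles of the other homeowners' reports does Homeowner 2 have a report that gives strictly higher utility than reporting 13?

7

Others report (13, 28, 28): truth gives 0; report 5 gives 8 > 0. Violating.
Others report (18, 28, 28): truth gives 0; report 5 gives 8 > 0. Violating.
Others report (28, 13, 28): truth gives 0; report 5 gives 8 > 0. Violating.
Others report (28, 18, 28): truth gives 0; report 5 gives 8 > 0. Violating.
Others report (5, 5, 5): truth gives 0; no alternative beats it.
Others report (5, 5, 13): truth gives 0; no alternative beats it.
(Checking all 64 profiles: 7 have a profitable deviation, 57 do not.)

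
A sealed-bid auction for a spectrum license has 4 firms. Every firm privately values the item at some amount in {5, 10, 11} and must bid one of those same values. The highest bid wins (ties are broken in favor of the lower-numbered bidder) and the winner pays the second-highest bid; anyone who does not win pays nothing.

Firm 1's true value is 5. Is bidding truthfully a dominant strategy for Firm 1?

Check each profile of the others' bids and compare truth against every alternative bid.
Others bid (5, 5, 10): truth gives 0, best alternative gives -5.
Others bid (5, 10, 5): truth gives 0, best alternative gives -5.
Others bid (5, 10, 10): truth gives 0, best alternative gives -5.
Others bid (10, 5, 5): truth gives 0, best alternative gives -5.
Others bid (10, 5, 10): truth gives 0, best alternative gives -5.
Others bid (10, 10, 5): truth gives 0, best alternative gives -5.
(Remaining 21 profiles checked similarly; truth is weakly best in each.)
In every case the truthful bid is at least as good as any alternative, so it is a dominant strategy.

Yes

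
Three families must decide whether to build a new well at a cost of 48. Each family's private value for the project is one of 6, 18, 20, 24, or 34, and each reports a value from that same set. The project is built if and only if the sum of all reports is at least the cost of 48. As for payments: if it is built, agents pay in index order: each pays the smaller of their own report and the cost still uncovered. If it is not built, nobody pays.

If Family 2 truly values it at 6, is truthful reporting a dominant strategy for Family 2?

Yes

Check each profile of the others' reports and compare truth against every alternative report.
Others report (6, 24): truth gives 0, best alternative gives -12.
Others report (6, 34): truth gives 0, best alternative gives -12.
Others report (18, 18): truth gives 0, best alternative gives -12.
Others report (18, 20): truth gives 0, best alternative gives -12.
Others report (18, 24): truth gives 0, best alternative gives -12.
Others report (18, 34): truth gives 0, best alternative gives -12.
(Remaining 19 profiles checked similarly; truth is weakly best in each.)
In every case the truthful report is at least as good as any alternative, so it is a dominant strategy.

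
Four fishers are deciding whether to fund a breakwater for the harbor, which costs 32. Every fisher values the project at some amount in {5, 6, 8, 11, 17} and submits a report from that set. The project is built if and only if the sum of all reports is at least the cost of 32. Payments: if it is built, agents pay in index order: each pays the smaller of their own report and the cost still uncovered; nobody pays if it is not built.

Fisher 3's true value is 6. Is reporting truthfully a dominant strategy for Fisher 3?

Consider the case where Fisher 1 reports 5, Fisher 2 reports 5 and Fisher 4 reports 17.
Truthful report 6: project built, pays 6, utility 6 - 6 = 0.
Report 5 instead: project built, pays 5, utility 6 - 5 = 1.
Since 1 > 0, reporting 5 is strictly better here, so truthful reporting is not dominant.

No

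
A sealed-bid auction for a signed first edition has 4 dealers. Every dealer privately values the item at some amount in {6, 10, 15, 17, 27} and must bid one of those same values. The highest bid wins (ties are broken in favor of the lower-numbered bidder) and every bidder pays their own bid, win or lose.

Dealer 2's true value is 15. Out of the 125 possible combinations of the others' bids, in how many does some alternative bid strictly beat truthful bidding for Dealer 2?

Others bid (6, 6, 6): truth gives 0; bid 10 gives 5 > 0. Violating.
Others bid (6, 6, 10): truth gives 0; bid 10 gives 5 > 0. Violating.
Others bid (6, 6, 17): truth gives -15; bid 17 gives -2 > -15. Violating.
Others bid (6, 6, 27): truth gives -15; bid 6 gives -6 > -15. Violating.
Others bid (6, 6, 15): truth gives 0; no alternative beats it.
Others bid (6, 10, 15): truth gives 0; no alternative beats it.
(Checking all 125 profiles: 111 have a profitable deviation, 14 do not.)

111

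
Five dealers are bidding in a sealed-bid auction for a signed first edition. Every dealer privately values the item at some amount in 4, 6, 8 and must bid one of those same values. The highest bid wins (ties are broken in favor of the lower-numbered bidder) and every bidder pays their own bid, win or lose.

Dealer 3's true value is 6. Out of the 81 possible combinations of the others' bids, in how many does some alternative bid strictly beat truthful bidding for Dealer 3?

77

Others bid (4, 4, 4, 8): truth gives -6; bid 8 gives -2 > -6. Violating.
Others bid (4, 4, 6, 8): truth gives -6; bid 8 gives -2 > -6. Violating.
Others bid (4, 4, 8, 4): truth gives -6; bid 8 gives -2 > -6. Violating.
Others bid (4, 4, 8, 6): truth gives -6; bid 8 gives -2 > -6. Violating.
Others bid (4, 4, 4, 4): truth gives 0; no alternative beats it.
Others bid (4, 4, 4, 6): truth gives 0; no alternative beats it.
(Checking all 81 profiles: 77 have a profitable deviation, 4 do not.)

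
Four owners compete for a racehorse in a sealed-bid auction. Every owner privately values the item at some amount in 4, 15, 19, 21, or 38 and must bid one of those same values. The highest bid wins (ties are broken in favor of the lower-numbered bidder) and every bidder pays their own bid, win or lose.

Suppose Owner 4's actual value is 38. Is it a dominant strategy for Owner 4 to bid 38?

No

Consider the case where Owner 1 bids 4, Owner 2 bids 4 and Owner 3 bids 4.
Truthful bid 38: wins, pays 38, utility 38 - 38 = 0.
Bid 15 instead: wins, pays 15, utility 38 - 15 = 23.
Since 23 > 0, bidding 15 is strictly better here, so truthful bidding is not dominant.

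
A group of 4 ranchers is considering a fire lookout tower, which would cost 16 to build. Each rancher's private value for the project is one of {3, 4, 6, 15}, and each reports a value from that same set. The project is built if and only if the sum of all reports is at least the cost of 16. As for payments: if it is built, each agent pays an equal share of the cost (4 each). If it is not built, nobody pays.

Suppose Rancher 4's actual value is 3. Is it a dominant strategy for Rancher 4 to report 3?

Yes

Check each profile of the others' reports and compare truth against every alternative report.
Others report (3, 3, 6): truth gives 0, best alternative gives -1.
Others report (3, 6, 3): truth gives 0, best alternative gives -1.
Others report (4, 4, 4): truth gives 0, best alternative gives -1.
Others report (6, 3, 3): truth gives 0, best alternative gives -1.
Others report (3, 3, 15): truth gives -1, best alternative gives -1.
Others report (3, 4, 6): truth gives -1, best alternative gives -1.
(Remaining 58 profiles checked similarly; truth is weakly best in each.)
In every case the truthful report is at least as good as any alternative, so it is a dominant strategy.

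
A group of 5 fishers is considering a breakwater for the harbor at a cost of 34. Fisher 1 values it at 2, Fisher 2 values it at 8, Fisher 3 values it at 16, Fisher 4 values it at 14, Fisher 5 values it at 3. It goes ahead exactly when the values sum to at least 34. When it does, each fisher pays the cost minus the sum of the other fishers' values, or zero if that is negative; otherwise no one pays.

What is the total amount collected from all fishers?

Total value 43 ≥ cost 34, so it is built.
Fisher 1: others sum to 41; max(0, 34 - 41) = 0.
Fisher 2: others sum to 35; max(0, 34 - 35) = 0.
Fisher 3: others sum to 27; max(0, 34 - 27) = 7.
Fisher 4: others sum to 29; max(0, 34 - 29) = 5.
Fisher 5: others sum to 40; max(0, 34 - 40) = 0.
Total collected = 0 + 0 + 7 + 5 + 0 = 12.

12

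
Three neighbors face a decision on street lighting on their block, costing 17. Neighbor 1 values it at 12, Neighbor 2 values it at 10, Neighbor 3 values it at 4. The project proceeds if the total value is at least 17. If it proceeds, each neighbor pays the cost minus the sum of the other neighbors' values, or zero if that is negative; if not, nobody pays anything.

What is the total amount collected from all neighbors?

Total value 26 ≥ cost 17, so it is built.
Neighbor 1: others sum to 14; max(0, 17 - 14) = 3.
Neighbor 2: others sum to 16; max(0, 17 - 16) = 1.
Neighbor 3: others sum to 22; max(0, 17 - 22) = 0.
Total collected = 3 + 1 + 0 = 4.

4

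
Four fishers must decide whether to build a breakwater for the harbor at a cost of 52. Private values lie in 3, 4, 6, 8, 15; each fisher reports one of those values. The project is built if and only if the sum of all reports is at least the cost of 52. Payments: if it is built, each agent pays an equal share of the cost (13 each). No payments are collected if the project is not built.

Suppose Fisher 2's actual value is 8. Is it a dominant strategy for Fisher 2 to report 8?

Consider the case where Fisher 1 reports 15, Fisher 3 reports 15 and Fisher 4 reports 15.
Truthful report 8: project built, pays 13, utility 8 - 13 = -5.
Report 3 instead: project not built, utility 0.
Since 0 > -5, reporting 3 is strictly better here, so truthful reporting is not dominant.

No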